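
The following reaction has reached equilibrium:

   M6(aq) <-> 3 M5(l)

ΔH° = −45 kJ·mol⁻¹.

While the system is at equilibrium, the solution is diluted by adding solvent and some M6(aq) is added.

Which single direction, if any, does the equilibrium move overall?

Dilution lowers every aqueous concentration by the same factor. Δn_aq = 0 − 1 = -1, so the system shifts toward the side with more dissolved moles — to the left.
Adding M6 (aq), a reactant, drives the reaction to the right.
The individual effects push in opposite directions; without quantitative information the net direction cannot be determined.

cannot be determined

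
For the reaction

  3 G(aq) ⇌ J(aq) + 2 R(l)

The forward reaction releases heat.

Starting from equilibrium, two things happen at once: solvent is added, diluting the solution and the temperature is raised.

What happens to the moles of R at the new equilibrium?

decreases

Dilution lowers every aqueous concentration by the same factor. Δn_aq = 1 − 3 = -2, so the system shifts toward the side with more dissolved moles — to the left.
The forward reaction is exothermic. Raising T favours the endothermic direction — shift to the left.
The net shift is to the left. R is a product, so its amount decreases.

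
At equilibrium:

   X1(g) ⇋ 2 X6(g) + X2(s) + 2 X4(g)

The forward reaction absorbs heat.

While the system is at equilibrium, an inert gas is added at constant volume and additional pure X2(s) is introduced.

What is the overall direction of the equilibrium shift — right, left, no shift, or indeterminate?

no shift

At constant volume, adding an inert gas leaves every reacting species' partial pressure unchanged, so Q is unchanged — no shift from this change.
X2 is a pure solid; its activity is 1 regardless of amount, so Q is unaffected — no shift from this change.
None of the changes alters Q relative to K, so there is no net shift.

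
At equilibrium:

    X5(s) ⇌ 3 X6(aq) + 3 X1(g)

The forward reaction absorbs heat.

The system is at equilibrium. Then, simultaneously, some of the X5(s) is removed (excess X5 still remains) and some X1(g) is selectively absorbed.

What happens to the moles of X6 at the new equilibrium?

X5 is a pure solid; its activity is 1 regardless of amount, so Q is unaffected — no shift from this change.
Removing X1 (g), a product, drives the reaction to the right.
The net shift is to the right. X6 is a product, so its amount increases.

increases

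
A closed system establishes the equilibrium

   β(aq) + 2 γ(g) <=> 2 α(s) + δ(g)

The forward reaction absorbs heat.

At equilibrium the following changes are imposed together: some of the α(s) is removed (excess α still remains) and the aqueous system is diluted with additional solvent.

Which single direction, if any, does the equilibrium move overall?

α is a pure solid; its activity is 1 regardless of amount, so Q is unaffected — no shift from this change.
Dilution lowers every aqueous concentration by the same factor. Δn_aq = 0 − 1 = -1, so the system shifts toward the side with more dissolved moles — to the left.
Only the nonzero effect(s) matter; the net shift is to the left.

left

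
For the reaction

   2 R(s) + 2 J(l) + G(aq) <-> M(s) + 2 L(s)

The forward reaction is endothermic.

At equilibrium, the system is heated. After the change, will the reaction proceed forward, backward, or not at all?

right

The forward reaction is endothermic. Raising T favours the endothermic direction — shift to the right.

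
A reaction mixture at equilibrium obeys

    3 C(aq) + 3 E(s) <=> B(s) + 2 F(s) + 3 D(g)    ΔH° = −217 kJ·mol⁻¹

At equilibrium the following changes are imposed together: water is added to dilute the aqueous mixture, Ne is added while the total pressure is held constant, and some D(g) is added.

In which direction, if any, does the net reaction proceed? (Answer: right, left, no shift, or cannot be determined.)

Dilution lowers every aqueous concentration by the same factor. Δn_aq = 0 − 3 = -3, so the system shifts toward the side with more dissolved moles — to the left.
Adding inert gas at constant total pressure expands the volume and lowers every reacting partial pressure. With Δn_gas = 3 − 0 = +3, Q moves away from K toward the side with fewer gas moles, so the system shifts toward the side with more gas moles — to the right.
Adding D (g), a product, drives the reaction to the left.
The individual effects push in opposite directions; without quantitative information the net direction cannot be determined.

cannot be determined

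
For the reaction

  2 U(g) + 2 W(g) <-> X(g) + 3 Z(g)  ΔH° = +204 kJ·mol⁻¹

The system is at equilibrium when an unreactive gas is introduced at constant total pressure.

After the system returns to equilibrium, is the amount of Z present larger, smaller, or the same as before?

Adding inert gas at constant total pressure expands the volume, scaling every reacting partial pressure by the same factor. Δn_gas = 4 − 4 = 0, so Q is unchanged — no shift.
No net shift occurs, so the amount of Z is unchanged.

unchanged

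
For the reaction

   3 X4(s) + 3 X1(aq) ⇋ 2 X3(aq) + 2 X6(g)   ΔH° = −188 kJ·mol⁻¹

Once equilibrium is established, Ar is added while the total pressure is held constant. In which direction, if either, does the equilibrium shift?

Adding inert gas at constant total pressure expands the volume and lowers every reacting partial pressure. With Δn_gas = 2 − 0 = +2, Q moves away from K toward the side with fewer gas moles, so the system shifts toward the side with more gas moles — to the right.

right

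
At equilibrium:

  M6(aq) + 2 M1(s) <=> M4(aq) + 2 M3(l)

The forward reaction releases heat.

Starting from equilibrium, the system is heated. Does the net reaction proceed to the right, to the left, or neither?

The forward reaction is exothermic. Raising T favours the endothermic direction — shift to the left.

left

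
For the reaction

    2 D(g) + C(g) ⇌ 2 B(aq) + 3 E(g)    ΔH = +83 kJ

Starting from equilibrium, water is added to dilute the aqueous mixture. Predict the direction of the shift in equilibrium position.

right

Dilution lowers every aqueous concentration by the same factor. Δn_aq = 2 − 0 = +2, so the system shifts toward the side with more dissolved moles — to the right.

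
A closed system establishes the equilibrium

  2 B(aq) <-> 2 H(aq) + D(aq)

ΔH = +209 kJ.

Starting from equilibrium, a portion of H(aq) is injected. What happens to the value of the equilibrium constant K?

unchanged

The equilibrium constant depends only on temperature. This perturbation may move the position of equilibrium, but since T is unchanged, K itself is unchanged.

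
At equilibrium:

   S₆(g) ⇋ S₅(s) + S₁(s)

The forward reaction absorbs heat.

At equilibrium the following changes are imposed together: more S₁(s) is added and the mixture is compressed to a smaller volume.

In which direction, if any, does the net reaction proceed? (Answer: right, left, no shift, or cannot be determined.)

right

S₁ is a pure solid; its activity is 1 regardless of amount, so Q is unaffected — no shift from this change.
Gas moles: reactants 1, products 0 (Δn_gas = -1). Compression shifts the system toward the side with fewer moles of gas — to the right.
Only the nonzero effect(s) matter; the net shift is to the right.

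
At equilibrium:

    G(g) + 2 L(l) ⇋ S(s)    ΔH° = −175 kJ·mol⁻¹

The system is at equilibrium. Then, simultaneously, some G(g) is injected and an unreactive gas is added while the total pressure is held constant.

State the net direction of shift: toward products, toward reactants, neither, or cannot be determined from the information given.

Adding G (g), a reactant, drives the reaction to the right.
Adding inert gas at constant total pressure expands the volume and lowers every reacting partial pressure. With Δn_gas = 0 − 1 = -1, Q moves away from K toward the side with fewer gas moles, so the system shifts toward the side with more gas moles — to the left.
The individual effects push in opposite directions; without quantitative information the net direction cannot be determined.

cannot be determined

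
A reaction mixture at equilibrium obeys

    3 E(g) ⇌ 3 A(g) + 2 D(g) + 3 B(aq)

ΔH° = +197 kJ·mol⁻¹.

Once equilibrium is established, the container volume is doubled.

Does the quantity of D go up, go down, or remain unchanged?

increases

Gas moles: reactants 3, products 5 (Δn_gas = +2). Expansion shifts the system toward the side with more moles of gas — to the right.
The net shift is to the right. D is a product, so its amount increases.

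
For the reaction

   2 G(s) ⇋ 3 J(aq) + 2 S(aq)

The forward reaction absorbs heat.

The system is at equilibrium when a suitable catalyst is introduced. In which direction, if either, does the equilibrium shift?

no shift

A catalyst speeds both forward and reverse rates equally; it changes neither Q nor K — no shift from this change.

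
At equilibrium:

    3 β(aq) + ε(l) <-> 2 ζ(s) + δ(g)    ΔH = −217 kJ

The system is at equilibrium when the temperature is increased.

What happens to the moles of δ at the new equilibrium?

decreases

The forward reaction is exothermic. Raising T favours the endothermic direction — shift to the left.
The net shift is to the left. δ is a product, so its amount decreases.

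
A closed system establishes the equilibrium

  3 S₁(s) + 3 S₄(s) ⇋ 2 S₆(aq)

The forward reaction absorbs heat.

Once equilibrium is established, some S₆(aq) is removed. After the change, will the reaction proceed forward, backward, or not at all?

Removing S₆ (aq), a product, drives the reaction to the right.

right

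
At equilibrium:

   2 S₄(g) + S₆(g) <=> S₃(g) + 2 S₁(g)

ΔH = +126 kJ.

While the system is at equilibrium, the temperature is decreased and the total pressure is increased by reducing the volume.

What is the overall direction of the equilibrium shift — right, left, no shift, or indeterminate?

left

The forward reaction is endothermic. Lowering T favours the exothermic direction — shift to the left.
Gas moles: reactants 3, products 3. Δn_gas = 0, so a volume change leaves Q equal to K — no shift from this change.
Only the nonzero effect(s) matter; the net shift is to the left.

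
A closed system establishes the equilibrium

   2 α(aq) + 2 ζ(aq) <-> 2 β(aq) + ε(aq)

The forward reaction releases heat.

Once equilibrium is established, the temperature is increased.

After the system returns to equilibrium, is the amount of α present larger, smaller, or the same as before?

increases

The forward reaction is exothermic. Raising T favours the endothermic direction — shift to the left.
The net shift is to the left. α is a reactant, so its amount increases.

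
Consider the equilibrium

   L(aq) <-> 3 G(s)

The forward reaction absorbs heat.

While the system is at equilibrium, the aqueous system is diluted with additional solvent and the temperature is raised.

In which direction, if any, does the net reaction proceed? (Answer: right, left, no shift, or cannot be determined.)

cannot be determined

Dilution lowers every aqueous concentration by the same factor. Δn_aq = 0 − 1 = -1, so the system shifts toward the side with more dissolved moles — to the left.
The forward reaction is endothermic. Raising T favours the endothermic direction — shift to the right.
The individual effects push in opposite directions; without quantitative information the net direction cannot be determined.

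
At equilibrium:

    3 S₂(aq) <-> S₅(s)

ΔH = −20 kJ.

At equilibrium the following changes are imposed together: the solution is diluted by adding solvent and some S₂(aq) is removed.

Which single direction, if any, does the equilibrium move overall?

left

Dilution lowers every aqueous concentration by the same factor. Δn_aq = 0 − 3 = -3, so the system shifts toward the side with more dissolved moles — to the left.
Removing S₂ (aq), a reactant, drives the reaction to the left.
All effects act in the same direction — net shift to the left.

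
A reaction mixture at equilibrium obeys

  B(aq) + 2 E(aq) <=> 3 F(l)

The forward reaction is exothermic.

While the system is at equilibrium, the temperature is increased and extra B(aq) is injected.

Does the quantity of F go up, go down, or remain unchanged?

The forward reaction is exothermic. Raising T favours the endothermic direction — shift to the left.
Adding B (aq), a reactant, drives the reaction to the right.
The two effects oppose each other, so the net shift — and hence the change in F — cannot be determined from the given information.

cannot be determined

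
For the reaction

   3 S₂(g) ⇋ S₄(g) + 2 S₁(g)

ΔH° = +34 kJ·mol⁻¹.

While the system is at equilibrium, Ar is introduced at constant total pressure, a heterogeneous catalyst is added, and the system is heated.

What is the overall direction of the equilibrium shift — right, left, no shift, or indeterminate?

right

Adding inert gas at constant total pressure expands the volume, scaling every reacting partial pressure by the same factor. Δn_gas = 3 − 3 = 0, so Q is unchanged — no shift.
A catalyst speeds both forward and reverse rates equally; it changes neither Q nor K — no shift from this change.
The forward reaction is endothermic. Raising T favours the endothermic direction — shift to the right.
Only the nonzero effect(s) matter; the net shift is to the right.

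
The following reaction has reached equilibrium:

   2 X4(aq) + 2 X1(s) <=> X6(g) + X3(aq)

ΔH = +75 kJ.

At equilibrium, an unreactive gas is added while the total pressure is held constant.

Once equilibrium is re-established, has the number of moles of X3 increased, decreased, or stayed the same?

increases

Adding inert gas at constant total pressure expands the volume and lowers every reacting partial pressure. With Δn_gas = 1 − 0 = +1, Q moves away from K toward the side with fewer gas moles, so the system shifts toward the side with more gas moles — to the right.
The net shift is to the right. X3 is a product, so its amount increases.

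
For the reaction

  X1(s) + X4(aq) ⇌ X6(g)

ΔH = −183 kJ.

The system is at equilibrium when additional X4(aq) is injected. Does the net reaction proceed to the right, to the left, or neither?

Adding X4 (aq), a reactant, drives the reaction to the right.

right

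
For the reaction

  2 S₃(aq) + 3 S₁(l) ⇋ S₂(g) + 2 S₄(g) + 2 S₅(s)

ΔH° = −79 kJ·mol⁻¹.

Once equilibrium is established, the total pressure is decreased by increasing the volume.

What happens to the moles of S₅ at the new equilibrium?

increases

Gas moles: reactants 0, products 3 (Δn_gas = +3). Expansion shifts the system toward the side with more moles of gas — to the right.
The net shift is to the right. S₅ is a product, so its amount increases.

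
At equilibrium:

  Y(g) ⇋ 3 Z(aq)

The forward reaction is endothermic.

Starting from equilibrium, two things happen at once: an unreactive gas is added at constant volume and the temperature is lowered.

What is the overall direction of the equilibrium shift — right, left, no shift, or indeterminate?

left

At constant volume, adding an inert gas leaves every reacting species' partial pressure unchanged, so Q is unchanged — no shift from this change.
The forward reaction is endothermic. Lowering T favours the exothermic direction — shift to the left.
Only the nonzero effect(s) matter; the net shift is to the left.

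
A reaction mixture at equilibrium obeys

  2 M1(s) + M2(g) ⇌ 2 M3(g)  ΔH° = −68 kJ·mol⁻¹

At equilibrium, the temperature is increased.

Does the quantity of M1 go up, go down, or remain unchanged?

increases

The forward reaction is exothermic. Raising T favours the endothermic direction — shift to the left.
The net shift is to the left. M1 is a reactant, so its amount increases.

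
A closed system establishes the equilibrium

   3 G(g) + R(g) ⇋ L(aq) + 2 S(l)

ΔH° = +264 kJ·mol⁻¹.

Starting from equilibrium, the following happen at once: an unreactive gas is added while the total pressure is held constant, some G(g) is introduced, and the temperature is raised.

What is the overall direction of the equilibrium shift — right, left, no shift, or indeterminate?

Adding inert gas at constant total pressure expands the volume and lowers every reacting partial pressure. With Δn_gas = 0 − 4 = -4, Q moves away from K toward the side with fewer gas moles, so the system shifts toward the side with more gas moles — to the left.
Adding G (g), a reactant, drives the reaction to the right.
The forward reaction is endothermic. Raising T favours the endothermic direction — shift to the right.
The individual effects push in opposite directions; without quantitative information the net direction cannot be determined.

cannot be determined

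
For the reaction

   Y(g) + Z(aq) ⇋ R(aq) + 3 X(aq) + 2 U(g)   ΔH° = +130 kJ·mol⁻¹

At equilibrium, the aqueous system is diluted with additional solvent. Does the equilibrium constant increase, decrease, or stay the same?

unchanged

The equilibrium constant depends only on temperature. This perturbation may move the position of equilibrium, but since T is unchanged, K itself is unchanged.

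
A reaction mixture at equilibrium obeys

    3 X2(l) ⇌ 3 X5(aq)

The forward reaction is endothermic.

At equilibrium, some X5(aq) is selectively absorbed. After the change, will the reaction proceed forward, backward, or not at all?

right

Removing X5 (aq), a product, drives the reaction to the right.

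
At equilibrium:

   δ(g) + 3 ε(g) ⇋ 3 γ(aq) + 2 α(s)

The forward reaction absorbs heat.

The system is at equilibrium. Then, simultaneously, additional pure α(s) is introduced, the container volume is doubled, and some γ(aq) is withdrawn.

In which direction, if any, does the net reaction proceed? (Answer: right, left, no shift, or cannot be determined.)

α is a pure solid; its activity is 1 regardless of amount, so Q is unaffected — no shift from this change.
Gas moles: reactants 4, products 0 (Δn_gas = -4). Expansion shifts the system toward the side with more moles of gas — to the left.
Removing γ (aq), a product, drives the reaction to the right.
The individual effects push in opposite directions; without quantitative information the net direction cannot be determined.

cannot be determined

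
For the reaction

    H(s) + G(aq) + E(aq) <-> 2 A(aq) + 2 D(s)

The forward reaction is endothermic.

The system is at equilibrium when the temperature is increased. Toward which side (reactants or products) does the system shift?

The forward reaction is endothermic. Raising T favours the endothermic direction — shift to the right.

right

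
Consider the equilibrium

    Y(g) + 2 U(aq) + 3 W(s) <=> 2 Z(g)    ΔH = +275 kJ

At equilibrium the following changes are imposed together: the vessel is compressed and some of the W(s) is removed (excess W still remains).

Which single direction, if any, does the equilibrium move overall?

Gas moles: reactants 1, products 2 (Δn_gas = +1). Compression shifts the system toward the side with fewer moles of gas — to the left.
W is a pure solid; its activity is 1 regardless of amount, so Q is unaffected — no shift from this change.
Only the nonzero effect(s) matter; the net shift is to the left.

left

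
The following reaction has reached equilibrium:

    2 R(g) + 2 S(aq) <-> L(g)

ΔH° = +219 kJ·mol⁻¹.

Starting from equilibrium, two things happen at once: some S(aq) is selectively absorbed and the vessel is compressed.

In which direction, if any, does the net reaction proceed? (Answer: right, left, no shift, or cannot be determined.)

Removing S (aq), a reactant, drives the reaction to the left.
Gas moles: reactants 2, products 1 (Δn_gas = -1). Compression shifts the system toward the side with fewer moles of gas — to the right.
The individual effects push in opposite directions; without quantitative information the net direction cannot be determined.

cannot be determined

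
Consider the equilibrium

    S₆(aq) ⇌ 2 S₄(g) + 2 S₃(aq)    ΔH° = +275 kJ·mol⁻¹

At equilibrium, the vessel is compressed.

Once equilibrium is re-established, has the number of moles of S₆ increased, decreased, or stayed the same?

increases

Gas moles: reactants 0, products 2 (Δn_gas = +2). Compression shifts the system toward the side with fewer moles of gas — to the left.
The net shift is to the left. S₆ is a reactant, so its amount increases.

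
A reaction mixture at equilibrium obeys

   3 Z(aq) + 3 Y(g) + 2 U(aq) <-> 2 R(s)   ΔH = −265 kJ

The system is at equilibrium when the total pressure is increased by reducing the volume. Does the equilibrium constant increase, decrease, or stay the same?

The equilibrium constant depends only on temperature. This perturbation may move the position of equilibrium, but since T is unchanged, K itself is unchanged.

unchanged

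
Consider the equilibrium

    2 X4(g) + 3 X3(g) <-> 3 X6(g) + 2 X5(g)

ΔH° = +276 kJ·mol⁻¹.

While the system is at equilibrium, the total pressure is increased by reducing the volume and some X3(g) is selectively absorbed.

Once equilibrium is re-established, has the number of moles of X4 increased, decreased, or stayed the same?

Gas moles: reactants 5, products 5. Δn_gas = 0, so a volume change leaves Q equal to K — no shift from this change.
Removing X3 (g), a reactant, drives the reaction to the left.
The net shift is to the left. X4 is a reactant, so its amount increases.

increases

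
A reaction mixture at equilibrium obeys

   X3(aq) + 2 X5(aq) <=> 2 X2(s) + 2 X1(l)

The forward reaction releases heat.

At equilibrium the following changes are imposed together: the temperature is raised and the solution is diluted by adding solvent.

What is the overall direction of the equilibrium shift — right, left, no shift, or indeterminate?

The forward reaction is exothermic. Raising T favours the endothermic direction — shift to the left.
Dilution lowers every aqueous concentration by the same factor. Δn_aq = 0 − 3 = -3, so the system shifts toward the side with more dissolved moles — to the left.
All effects act in the same direction — net shift to the left.

left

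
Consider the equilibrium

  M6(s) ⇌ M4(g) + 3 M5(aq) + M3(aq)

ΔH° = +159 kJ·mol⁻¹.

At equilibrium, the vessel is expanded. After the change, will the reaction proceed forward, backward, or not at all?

Gas moles: reactants 0, products 1 (Δn_gas = +1). Expansion shifts the system toward the side with more moles of gas — to the right.

right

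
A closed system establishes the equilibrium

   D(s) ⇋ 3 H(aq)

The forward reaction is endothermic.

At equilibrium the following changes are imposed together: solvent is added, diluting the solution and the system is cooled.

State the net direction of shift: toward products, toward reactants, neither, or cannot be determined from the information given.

cannot be determined

Dilution lowers every aqueous concentration by the same factor. Δn_aq = 3 − 0 = +3, so the system shifts toward the side with more dissolved moles — to the right.
The forward reaction is endothermic. Lowering T favours the exothermic direction — shift to the left.
The individual effects push in opposite directions; without quantitative information the net direction cannot be determined.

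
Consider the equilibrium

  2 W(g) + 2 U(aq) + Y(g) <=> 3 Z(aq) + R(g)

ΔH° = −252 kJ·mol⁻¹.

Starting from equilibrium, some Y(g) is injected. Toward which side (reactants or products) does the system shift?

Adding Y (g), a reactant, drives the reaction to the right.

right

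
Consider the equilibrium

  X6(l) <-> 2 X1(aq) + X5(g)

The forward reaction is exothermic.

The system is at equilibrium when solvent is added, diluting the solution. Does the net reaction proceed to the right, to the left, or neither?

Dilution lowers every aqueous concentration by the same factor. Δn_aq = 2 − 0 = +2, so the system shifts toward the side with more dissolved moles — to the right.

right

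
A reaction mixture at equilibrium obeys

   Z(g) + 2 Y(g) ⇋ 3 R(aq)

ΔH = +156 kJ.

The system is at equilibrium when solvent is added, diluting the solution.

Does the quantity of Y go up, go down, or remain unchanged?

Dilution lowers every aqueous concentration by the same factor. Δn_aq = 3 − 0 = +3, so the system shifts toward the side with more dissolved moles — to the right.
The net shift is to the right. Y is a reactant, so its amount decreases.

decreases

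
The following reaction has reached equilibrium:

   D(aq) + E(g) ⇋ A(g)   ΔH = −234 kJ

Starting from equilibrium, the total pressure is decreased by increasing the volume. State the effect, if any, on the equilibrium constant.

The equilibrium constant depends only on temperature. This perturbation changes neither the position of equilibrium nor K.

unchanged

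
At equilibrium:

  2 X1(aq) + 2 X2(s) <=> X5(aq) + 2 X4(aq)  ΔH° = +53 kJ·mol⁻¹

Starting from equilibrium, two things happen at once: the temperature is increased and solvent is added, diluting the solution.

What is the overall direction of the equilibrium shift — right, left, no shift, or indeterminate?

right

The forward reaction is endothermic. Raising T favours the endothermic direction — shift to the right.
Dilution lowers every aqueous concentration by the same factor. Δn_aq = 3 − 2 = +1, so the system shifts toward the side with more dissolved moles — to the right.
All effects act in the same direction — net shift to the right.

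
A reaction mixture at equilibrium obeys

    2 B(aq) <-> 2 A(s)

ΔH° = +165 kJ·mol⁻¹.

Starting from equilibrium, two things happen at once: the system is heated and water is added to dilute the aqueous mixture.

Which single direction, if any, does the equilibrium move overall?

cannot be determined

The forward reaction is endothermic. Raising T favours the endothermic direction — shift to the right.
Dilution lowers every aqueous concentration by the same factor. Δn_aq = 0 − 2 = -2, so the system shifts toward the side with more dissolved moles — to the left.
The individual effects push in opposite directions; without quantitative information the net direction cannot be determined.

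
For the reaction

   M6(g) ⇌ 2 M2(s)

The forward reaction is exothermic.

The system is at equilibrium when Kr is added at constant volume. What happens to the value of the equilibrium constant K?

unchanged

The equilibrium constant depends only on temperature. This perturbation changes neither the position of equilibrium nor K.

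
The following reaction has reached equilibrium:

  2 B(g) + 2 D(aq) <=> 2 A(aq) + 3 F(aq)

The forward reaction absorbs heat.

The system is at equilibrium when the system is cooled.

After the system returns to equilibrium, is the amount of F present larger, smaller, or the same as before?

decreases

The forward reaction is endothermic. Lowering T favours the exothermic direction — shift to the left.
The net shift is to the left. F is a product, so its amount decreases.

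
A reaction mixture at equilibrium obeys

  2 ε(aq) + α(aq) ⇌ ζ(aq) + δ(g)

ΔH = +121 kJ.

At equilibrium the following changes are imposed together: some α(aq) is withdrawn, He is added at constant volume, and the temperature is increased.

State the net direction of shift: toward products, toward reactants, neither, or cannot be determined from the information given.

cannot be determined

Removing α (aq), a reactant, drives the reaction to the left.
At constant volume, adding an inert gas leaves every reacting species' partial pressure unchanged, so Q is unchanged — no shift from this change.
The forward reaction is endothermic. Raising T favours the endothermic direction — shift to the right.
The individual effects push in opposite directions; without quantitative information the net direction cannot be determined.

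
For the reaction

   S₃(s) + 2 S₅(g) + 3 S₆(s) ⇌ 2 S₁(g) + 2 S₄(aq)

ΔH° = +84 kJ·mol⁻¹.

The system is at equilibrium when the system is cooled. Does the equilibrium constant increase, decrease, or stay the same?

K depends on temperature via the van 't Hoff relation. The forward reaction is endothermic, so lowering T decreases K.

decreases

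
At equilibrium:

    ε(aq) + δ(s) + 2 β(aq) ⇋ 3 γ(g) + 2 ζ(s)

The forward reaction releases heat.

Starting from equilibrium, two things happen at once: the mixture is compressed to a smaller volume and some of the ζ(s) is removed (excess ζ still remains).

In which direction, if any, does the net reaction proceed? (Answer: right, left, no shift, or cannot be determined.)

left

Gas moles: reactants 0, products 3 (Δn_gas = +3). Compression shifts the system toward the side with fewer moles of gas — to the left.
ζ is a pure solid; its activity is 1 regardless of amount, so Q is unaffected — no shift from this change.
Only the nonzero effect(s) matter; the net shift is to the left.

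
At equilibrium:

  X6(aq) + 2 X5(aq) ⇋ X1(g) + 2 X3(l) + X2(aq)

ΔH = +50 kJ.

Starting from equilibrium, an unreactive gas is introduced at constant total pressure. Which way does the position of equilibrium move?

Adding inert gas at constant total pressure expands the volume and lowers every reacting partial pressure. With Δn_gas = 1 − 0 = +1, Q moves away from K toward the side with fewer gas moles, so the system shifts toward the side with more gas moles — to the right.

right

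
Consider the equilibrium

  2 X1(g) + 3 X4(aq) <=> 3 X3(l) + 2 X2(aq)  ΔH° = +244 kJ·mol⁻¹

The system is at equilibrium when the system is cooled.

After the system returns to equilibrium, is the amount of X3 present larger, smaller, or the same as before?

decreases

The forward reaction is endothermic. Lowering T favours the exothermic direction — shift to the left.
The net shift is to the left. X3 is a product, so its amount decreases.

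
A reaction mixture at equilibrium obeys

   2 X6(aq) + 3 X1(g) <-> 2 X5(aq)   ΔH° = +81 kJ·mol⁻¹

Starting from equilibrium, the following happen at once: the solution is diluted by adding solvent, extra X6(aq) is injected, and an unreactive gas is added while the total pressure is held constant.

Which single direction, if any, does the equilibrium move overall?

Dilution scales every aqueous concentration by the same factor. Δn_aq = 2 − 2 = 0, so Q is unchanged — no shift.
Adding X6 (aq), a reactant, drives the reaction to the right.
Adding inert gas at constant total pressure expands the volume and lowers every reacting partial pressure. With Δn_gas = 0 − 3 = -3, Q moves away from K toward the side with fewer gas moles, so the system shifts toward the side with more gas moles — to the left.
The individual effects push in opposite directions; without quantitative information the net direction cannot be determined.

cannot be determined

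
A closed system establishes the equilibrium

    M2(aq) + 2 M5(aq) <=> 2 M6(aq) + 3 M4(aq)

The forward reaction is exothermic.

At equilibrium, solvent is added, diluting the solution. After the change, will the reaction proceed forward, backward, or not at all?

right

Dilution lowers every aqueous concentration by the same factor. Δn_aq = 5 − 3 = +2, so the system shifts toward the side with more dissolved moles — to the right.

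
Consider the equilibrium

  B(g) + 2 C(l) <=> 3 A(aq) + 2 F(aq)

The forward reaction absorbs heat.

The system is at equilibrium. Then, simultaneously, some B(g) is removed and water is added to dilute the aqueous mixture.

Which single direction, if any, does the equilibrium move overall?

cannot be determined

Removing B (g), a reactant, drives the reaction to the left.
Dilution lowers every aqueous concentration by the same factor. Δn_aq = 5 − 0 = +5, so the system shifts toward the side with more dissolved moles — to the right.
The individual effects push in opposite directions; without quantitative information the net direction cannot be determined.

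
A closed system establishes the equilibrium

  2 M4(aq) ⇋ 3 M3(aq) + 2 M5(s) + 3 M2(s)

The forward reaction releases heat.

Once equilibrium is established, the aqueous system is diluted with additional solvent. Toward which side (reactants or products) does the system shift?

Dilution lowers every aqueous concentration by the same factor. Δn_aq = 3 − 2 = +1, so the system shifts toward the side with more dissolved moles — to the right.

right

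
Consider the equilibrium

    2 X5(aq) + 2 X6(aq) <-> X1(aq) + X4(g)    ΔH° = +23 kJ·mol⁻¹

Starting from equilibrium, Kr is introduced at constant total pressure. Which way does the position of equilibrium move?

Adding inert gas at constant total pressure expands the volume and lowers every reacting partial pressure. With Δn_gas = 1 − 0 = +1, Q moves away from K toward the side with fewer gas moles, so the system shifts toward the side with more gas moles — to the right.

right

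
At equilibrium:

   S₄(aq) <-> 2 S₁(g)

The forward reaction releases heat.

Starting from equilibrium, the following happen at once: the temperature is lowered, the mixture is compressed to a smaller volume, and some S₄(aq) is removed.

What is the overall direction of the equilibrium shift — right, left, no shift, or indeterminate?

The forward reaction is exothermic. Lowering T favours the exothermic direction — shift to the right.
Gas moles: reactants 0, products 2 (Δn_gas = +2). Compression shifts the system toward the side with fewer moles of gas — to the left.
Removing S₄ (aq), a reactant, drives the reaction to the left.
The individual effects push in opposite directions; without quantitative information the net direction cannot be determined.

cannot be determined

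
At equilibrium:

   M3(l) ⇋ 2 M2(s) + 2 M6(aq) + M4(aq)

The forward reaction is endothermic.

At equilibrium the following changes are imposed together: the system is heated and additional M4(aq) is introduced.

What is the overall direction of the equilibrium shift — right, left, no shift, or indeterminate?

The forward reaction is endothermic. Raising T favours the endothermic direction — shift to the right.
Adding M4 (aq), a product, drives the reaction to the left.
The individual effects push in opposite directions; without quantitative information the net direction cannot be determined.

cannot be determined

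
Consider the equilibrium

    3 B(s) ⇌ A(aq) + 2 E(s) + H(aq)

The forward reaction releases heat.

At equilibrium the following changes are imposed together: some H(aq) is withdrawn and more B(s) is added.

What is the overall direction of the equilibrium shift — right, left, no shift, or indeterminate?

Removing H (aq), a product, drives the reaction to the right.
B is a pure solid; its activity is 1 regardless of amount, so Q is unaffected — no shift from this change.
Only the nonzero effect(s) matter; the net shift is to the right.

right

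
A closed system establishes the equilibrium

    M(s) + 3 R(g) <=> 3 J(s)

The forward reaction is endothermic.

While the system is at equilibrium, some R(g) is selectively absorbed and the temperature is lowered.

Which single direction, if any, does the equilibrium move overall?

left

Removing R (g), a reactant, drives the reaction to the left.
The forward reaction is endothermic. Lowering T favours the exothermic direction — shift to the left.
All effects act in the same direction — net shift to the left.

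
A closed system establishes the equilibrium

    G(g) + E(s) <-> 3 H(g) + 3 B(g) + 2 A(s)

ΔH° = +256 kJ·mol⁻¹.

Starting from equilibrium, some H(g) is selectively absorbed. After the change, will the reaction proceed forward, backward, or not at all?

Removing H (g), a product, drives the reaction to the right.

right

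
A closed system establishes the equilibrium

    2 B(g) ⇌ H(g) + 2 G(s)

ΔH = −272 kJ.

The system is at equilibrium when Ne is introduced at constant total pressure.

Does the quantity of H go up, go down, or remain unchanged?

decreases

Adding inert gas at constant total pressure expands the volume and lowers every reacting partial pressure. With Δn_gas = 1 − 2 = -1, Q moves away from K toward the side with fewer gas moles, so the system shifts toward the side with more gas moles — to the left.
The net shift is to the left. H is a product, so its amount decreases.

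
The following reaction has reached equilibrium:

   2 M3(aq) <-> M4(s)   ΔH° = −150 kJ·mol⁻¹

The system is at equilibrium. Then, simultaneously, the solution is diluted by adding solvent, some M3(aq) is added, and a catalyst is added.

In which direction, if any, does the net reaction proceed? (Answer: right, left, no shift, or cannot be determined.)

cannot be determined

Dilution lowers every aqueous concentration by the same factor. Δn_aq = 0 − 2 = -2, so the system shifts toward the side with more dissolved moles — to the left.
Adding M3 (aq), a reactant, drives the reaction to the right.
A catalyst speeds both forward and reverse rates equally; it changes neither Q nor K — no shift from this change.
The individual effects push in opposite directions; without quantitative information the net direction cannot be determined.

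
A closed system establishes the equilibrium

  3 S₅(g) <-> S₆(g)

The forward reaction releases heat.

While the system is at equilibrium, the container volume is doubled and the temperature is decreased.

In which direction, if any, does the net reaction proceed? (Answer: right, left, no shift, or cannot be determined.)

Gas moles: reactants 3, products 1 (Δn_gas = -2). Expansion shifts the system toward the side with more moles of gas — to the left.
The forward reaction is exothermic. Lowering T favours the exothermic direction — shift to the right.
The individual effects push in opposite directions; without quantitative information the net direction cannot be determined.

cannot be determined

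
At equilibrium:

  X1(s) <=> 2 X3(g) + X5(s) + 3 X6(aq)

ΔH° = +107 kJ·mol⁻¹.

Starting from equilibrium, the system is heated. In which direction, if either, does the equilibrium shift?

The forward reaction is endothermic. Raising T favours the endothermic direction — shift to the right.

right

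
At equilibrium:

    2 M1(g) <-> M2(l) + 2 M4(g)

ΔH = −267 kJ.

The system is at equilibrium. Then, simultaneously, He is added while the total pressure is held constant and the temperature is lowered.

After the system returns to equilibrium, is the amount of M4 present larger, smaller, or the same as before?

Adding inert gas at constant total pressure expands the volume, scaling every reacting partial pressure by the same factor. Δn_gas = 2 − 2 = 0, so Q is unchanged — no shift.
The forward reaction is exothermic. Lowering T favours the exothermic direction — shift to the right.
The net shift is to the right. M4 is a product, so its amount increases.

increases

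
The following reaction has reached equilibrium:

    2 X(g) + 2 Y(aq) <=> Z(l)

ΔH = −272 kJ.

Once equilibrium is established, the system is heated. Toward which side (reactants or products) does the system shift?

The forward reaction is exothermic. Raising T favours the endothermic direction — shift to the left.

left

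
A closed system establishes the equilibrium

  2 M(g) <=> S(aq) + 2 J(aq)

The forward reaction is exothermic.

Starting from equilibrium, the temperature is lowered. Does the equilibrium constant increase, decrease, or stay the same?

increases

K depends on temperature via the van 't Hoff relation. The forward reaction is exothermic, so lowering T increases K.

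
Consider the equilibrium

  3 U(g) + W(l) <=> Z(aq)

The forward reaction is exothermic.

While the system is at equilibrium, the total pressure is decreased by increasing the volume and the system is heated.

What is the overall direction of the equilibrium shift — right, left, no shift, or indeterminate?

Gas moles: reactants 3, products 0 (Δn_gas = -3). Expansion shifts the system toward the side with more moles of gas — to the left.
The forward reaction is exothermic. Raising T favours the endothermic direction — shift to the left.
All effects act in the same direction — net shift to the left.

left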